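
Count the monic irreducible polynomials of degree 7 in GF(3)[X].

312

Gauss's count: N_{3}(7) = (1/7) Σ_{d|7} μ(7/d)·3^d.
Divisors of 7: 1, 7; μ(7/d) for each: -1, 1.
Σ = − 3^1 + 3^7 = 2184.
N = 2184/7 = 312.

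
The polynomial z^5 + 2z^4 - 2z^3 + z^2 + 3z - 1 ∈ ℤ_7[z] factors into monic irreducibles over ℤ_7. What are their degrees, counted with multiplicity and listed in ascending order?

1, 1, 3

Write g(z) = z^5 + 2z^4 - 2z^3 + z^2 + 3z - 1.
Linear factors from roots: (z + 3), (z + 1).
Complete factorization: g(z) = (z + 1)·(z + 3)·(z^3 - 2z^2 + 3z + 2).
Factor degrees with multiplicity: 1 + 1 + 3 = 5.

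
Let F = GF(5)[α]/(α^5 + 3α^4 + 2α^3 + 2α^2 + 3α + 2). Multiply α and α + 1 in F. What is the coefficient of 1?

0

Multiply in GF(5)[α]: (α)·(α + 1) = α^2 + α.
Reduced: α^2 + α.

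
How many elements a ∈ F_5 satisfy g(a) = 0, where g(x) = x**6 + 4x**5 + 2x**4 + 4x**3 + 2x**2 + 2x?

4

Evaluate at each of the 5 elements of F_5:
g(0) = 0 → root; g(1) = 0 → root; g(2) = 3; g(3) = 0 → root; g(4) = 0 → root.
Roots: {0, 1, 3, 4}.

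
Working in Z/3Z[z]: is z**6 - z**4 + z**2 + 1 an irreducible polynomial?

Write P(z) = z**6 - z**4 + z**2 + 1.
Check for roots in Z/3Z: P(0) = 1; P(1) = 2; P(2) = 2.
No roots, so no linear factors.
Monic irreducibles of degree 2 over GF(3): z**2 + 1, z**2 + z - 1, z**2 - z - 1.
None of them divide P (all give nonzero remainder).
Degree-3 irreducible divisors: test the 8 monic irreducibles of degree 3 over GF(3).
None of them divide P (all give nonzero remainder).
No irreducible factor of degree ≤ 3 exists, so P is irreducible over GF(3).

Yes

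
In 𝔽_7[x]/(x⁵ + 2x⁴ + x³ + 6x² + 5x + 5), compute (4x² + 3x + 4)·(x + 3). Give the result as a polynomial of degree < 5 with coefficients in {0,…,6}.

4x^3 + x^2 + 6x + 5

Multiply in 𝔽_7[x]: (4x² + 3x + 4)·(x + 3) = 4x³ + x² + 6x + 5.
Reduced: 4x³ + x² + 6x + 5.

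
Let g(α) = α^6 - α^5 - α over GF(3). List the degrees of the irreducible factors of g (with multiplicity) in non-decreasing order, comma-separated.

Roots in GF(3): g(0) = 0 → root; g(1) = 2; g(2) = 0 → root.
Linear factors from roots: (α), (α + 1).
Complete factorization: g(α) = (α)·(α + 1)^2·(α^3 - α - 1).
Factor degrees with multiplicity: 1 + 1 + 1 + 3 = 6.

1, 1, 1, 3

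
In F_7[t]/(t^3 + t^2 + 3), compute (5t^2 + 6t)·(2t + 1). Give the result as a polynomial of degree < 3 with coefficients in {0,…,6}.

6t + 5

Multiply in F_7[t]: (5t^2 + 6t)·(2t + 1) = 3t^3 + 3t^2 + 6t.
Reduce using t^3 ≡ 6t^2 + 4 (mod t^3 + t^2 + 3).
Reduced: 6t + 5.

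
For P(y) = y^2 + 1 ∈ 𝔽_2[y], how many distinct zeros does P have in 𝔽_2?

Evaluate at each of the 2 elements of 𝔽_2:
P(0) = 1; P(1) = 0 → root.
Roots: {1}.

1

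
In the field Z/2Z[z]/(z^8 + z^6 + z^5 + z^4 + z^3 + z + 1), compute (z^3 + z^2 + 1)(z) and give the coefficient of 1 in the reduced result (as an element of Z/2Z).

0

Multiply in Z/2Z[z]: (z^3 + z^2 + 1)·(z) = z^4 + z^3 + z.
Reduced: z^4 + z^3 + z.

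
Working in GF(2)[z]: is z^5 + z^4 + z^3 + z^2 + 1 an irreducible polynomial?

Write g(z) = z^5 + z^4 + z^3 + z^2 + 1.
Check for roots in GF(2): g(0) = 1; g(1) = 1.
No roots, so no linear factors.
Monic irreducibles of degree 2 over GF(2): z^2 + z + 1.
None of them divide g (all give nonzero remainder).
No irreducible factor of degree ≤ 2 exists, so g is irreducible over GF(2).

Yes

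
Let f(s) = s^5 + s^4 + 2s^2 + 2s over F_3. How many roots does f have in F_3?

Evaluate at each of the 3 elements of F_3:
f(0) = 0 → root; f(1) = 0 → root; f(2) = 0 → root.
Roots: {0, 1, 2}.

3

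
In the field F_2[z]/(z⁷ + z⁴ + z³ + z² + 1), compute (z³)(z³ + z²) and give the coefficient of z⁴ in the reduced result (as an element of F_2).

Multiply in F_2[z]: (z³)·(z³ + z²) = z⁶ + z⁵.
Reduced: z⁶ + z⁵.

0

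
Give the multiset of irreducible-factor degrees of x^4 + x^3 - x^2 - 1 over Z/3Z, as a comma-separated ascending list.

1, 3

Write h(x) = x^4 + x^3 - x^2 - 1.
Roots in Z/3Z: h(0) = 2; h(1) = 0 → root; h(2) = 1.
Linear factors from roots: (x - 1).
Complete factorization: h(x) = (x - 1)·(x^3 - x^2 + x + 1).
Factor degrees with multiplicity: 1 + 3 = 4.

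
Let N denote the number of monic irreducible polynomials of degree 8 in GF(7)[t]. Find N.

720300

By the necklace-counting formula, N_7(8) = (1/8) Σ_{d|8} μ(8/d)·7^d.
Divisors of 8: 1, 2, 4, 8; μ(8/d) for each: 0, 0, -1, 1.
Σ = − 7^4 + 7^8 = 5762400.
N = 5762400/8 = 720300.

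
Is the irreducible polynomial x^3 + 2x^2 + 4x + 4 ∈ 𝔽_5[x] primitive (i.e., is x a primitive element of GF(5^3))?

Write f(x) = x^3 + 2x^2 + 4x + 4.
|GF(5^3)^×| = 5^3 − 1 = 124. Prime factorization: 124 = 2^2·31.
f is primitive ⇔ x has order 124 in GF(5)[x]/(f), i.e. x^(124/q) ≠ 1 for each prime q | 124.
x^(62) mod f = 1
x^(4) mod f = 4x + 3.
Since x^(62) = 1, the order of x divides 62 < 124; not primitive.

No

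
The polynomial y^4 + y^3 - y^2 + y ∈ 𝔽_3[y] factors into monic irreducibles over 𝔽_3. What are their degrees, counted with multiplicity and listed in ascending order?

1, 3

Write f(y) = y^4 + y^3 - y^2 + y.
Roots in 𝔽_3: f(0) = 0 → root; f(1) = 2; f(2) = 1.
Linear factors from roots: (y).
Complete factorization: f(y) = (y)·(y^3 + y^2 - y + 1).
Factor degrees with multiplicity: 1 + 3 = 4.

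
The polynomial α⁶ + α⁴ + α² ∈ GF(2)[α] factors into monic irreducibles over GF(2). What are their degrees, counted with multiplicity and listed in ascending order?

1, 1, 2, 2

Write h(α) = α⁶ + α⁴ + α².
Roots in GF(2): h(0) = 0 → root; h(1) = 1.
Linear factors from roots: (α).
Complete factorization: h(α) = (α)^2·(α² + α + 1)^2.
Factor degrees with multiplicity: 1 + 1 + 2 + 2 = 6.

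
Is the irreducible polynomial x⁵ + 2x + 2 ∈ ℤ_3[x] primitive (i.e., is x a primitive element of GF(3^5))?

Write f(x) = x⁵ + 2x + 2.
|GF(3^5)^×| = 3^5 − 1 = 242. Prime factorization: 242 = 2·11^2.
f is primitive ⇔ x has order 242 in GF(3)[x]/(f), i.e. x^(242/q) ≠ 1 for each prime q | 242.
x^(121) mod f = 1
x^(22) mod f = x³ + 2x² + 2x + 1.
Since x^(121) = 1, the order of x divides 121 < 242; not primitive.

No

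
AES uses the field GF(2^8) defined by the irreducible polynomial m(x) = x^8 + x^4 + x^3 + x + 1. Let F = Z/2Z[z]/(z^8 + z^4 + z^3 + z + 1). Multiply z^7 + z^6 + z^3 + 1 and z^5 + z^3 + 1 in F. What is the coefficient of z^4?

Multiply in Z/2Z[z]: (z^7 + z^6 + z^3 + 1)·(z^5 + z^3 + 1) = z^12 + z^11 + z^10 + z^9 + z^8 + z^7 + z^5 + 1.
Reduce using z^8 ≡ z^4 + z^3 + z + 1 (mod z^8 + z^4 + z^3 + z + 1).
Reduced: z^7 + z^4 + z + 1.

1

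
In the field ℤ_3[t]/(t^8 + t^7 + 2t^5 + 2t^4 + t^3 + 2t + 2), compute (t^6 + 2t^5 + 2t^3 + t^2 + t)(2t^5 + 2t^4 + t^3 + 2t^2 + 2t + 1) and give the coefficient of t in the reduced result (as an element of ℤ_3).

2

Multiply in ℤ_3[t]: (t^6 + 2t^5 + 2t^3 + t^2 + t)·(2t^5 + 2t^4 + t^3 + 2t^2 + 2t + 1) = 2t^11 + 2t^9 + 2t^8 + 2t^6 + t^4 + t.
Reduce using t^8 ≡ 2t^7 + t^5 + t^4 + 2t^3 + t + 1 (mod t^8 + t^7 + 2t^5 + 2t^4 + t^3 + 2t + 2).
Reduced: 2t^6 + 2t^4 + 2t^2 + 2t.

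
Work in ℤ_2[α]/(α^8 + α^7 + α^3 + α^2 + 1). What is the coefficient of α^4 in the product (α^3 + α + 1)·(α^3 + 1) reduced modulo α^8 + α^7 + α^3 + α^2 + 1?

Multiply in ℤ_2[α]: (α^3 + α + 1)·(α^3 + 1) = α^6 + α^4 + α + 1.
Reduced: α^6 + α^4 + α + 1.

1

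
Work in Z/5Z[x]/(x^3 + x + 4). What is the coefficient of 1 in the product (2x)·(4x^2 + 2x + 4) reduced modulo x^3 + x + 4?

Multiply in Z/5Z[x]: (2x)·(4x^2 + 2x + 4) = 3x^3 + 4x^2 + 3x.
Reduce using x^3 ≡ 4x + 1 (mod x^3 + x + 4).
Reduced: 4x^2 + 3.

3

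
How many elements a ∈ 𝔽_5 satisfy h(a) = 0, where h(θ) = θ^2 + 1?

2

Evaluate at each of the 5 elements of 𝔽_5:
h(0) = 1; h(1) = 2; h(2) = 0 → root; h(3) = 0 → root; h(4) = 2.
Roots: {2, 3}.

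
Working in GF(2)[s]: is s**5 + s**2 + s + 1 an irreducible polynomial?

No

Write f(s) = s**5 + s**2 + s + 1.
Check for roots in GF(2): f(0) = 1; f(1) = 0 → root.
f(1) = 0, so (s − 1) divides f(s); f is reducible.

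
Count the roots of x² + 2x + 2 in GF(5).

2

Write P(x) = x² + 2x + 2.
Evaluate at each of the 5 elements of GF(5):
P(0) = 2; P(1) = 0 → root; P(2) = 0 → root; P(3) = 2; P(4) = 1.
Roots: {1, 2}.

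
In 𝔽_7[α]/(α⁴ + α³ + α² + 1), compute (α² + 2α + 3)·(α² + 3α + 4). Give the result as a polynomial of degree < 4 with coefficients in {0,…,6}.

4α^3 + 5α^2 + 3α + 4

Multiply in 𝔽_7[α]: (α² + 2α + 3)·(α² + 3α + 4) = α⁴ + 5α³ + 6α² + 3α + 5.
Reduce using α⁴ ≡ 6α³ + 6α² + 6 (mod α⁴ + α³ + α² + 1).
Reduced: 4α³ + 5α² + 3α + 4.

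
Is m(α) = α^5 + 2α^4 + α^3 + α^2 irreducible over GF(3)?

Check for roots in GF(3): m(0) = 0 → root; m(1) = 2; m(2) = 1.
m(0) = 0, so (α) divides m(α); m is reducible.

No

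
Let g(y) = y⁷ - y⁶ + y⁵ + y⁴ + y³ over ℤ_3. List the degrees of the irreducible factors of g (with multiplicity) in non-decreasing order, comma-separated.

1, 1, 1, 1, 1, 2

Roots in ℤ_3: g(0) = 0 → root; g(1) = 0 → root; g(2) = 0 → root.
Linear factors from roots: (y), (y - 1), (y + 1).
Complete factorization: g(y) = (y + 1)·(y - 1)·(y)^3·(y² - y - 1).
Factor degrees with multiplicity: 1 + 1 + 1 + 1 + 1 + 2 = 7.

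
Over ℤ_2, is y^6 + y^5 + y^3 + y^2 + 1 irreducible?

Yes

Write g(y) = y^6 + y^5 + y^3 + y^2 + 1.
Check for roots in ℤ_2: g(0) = 1; g(1) = 1.
No roots, so no linear factors.
Monic irreducibles of degree 2 over GF(2): y^2 + y + 1.
None of them divide g (all give nonzero remainder).
Monic irreducibles of degree 3 over GF(2): y^3 + y + 1, y^3 + y^2 + 1.
None of them divide g (all give nonzero remainder).
No irreducible factor of degree ≤ 3 exists, so g is irreducible over GF(2).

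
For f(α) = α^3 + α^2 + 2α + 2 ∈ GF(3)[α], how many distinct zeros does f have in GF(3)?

Evaluate at each of the 3 elements of GF(3):
f(0) = 2; f(1) = 0 → root; f(2) = 0 → root.
Roots: {1, 2}.

2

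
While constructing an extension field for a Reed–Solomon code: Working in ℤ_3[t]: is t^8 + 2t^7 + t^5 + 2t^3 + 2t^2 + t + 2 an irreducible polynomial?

Yes

Write h(t) = t^8 + 2t^7 + t^5 + 2t^3 + 2t^2 + t + 2.
Check for roots in ℤ_3: h(0) = 2; h(1) = 2; h(2) = 2.
No roots, so no linear factors.
Monic irreducibles of degree 2 over GF(3): t^2 + 1, t^2 + t + 2, t^2 + 2t + 2.
None of them divide h (all give nonzero remainder).
Degree-3 irreducible divisors: test the 8 monic irreducibles of degree 3 over GF(3).
None of them divide h (all give nonzero remainder).
Degree-4 irreducible divisors: test the 18 monic irreducibles of degree 4 over GF(3).
None of them divide h (all give nonzero remainder).
No irreducible factor of degree ≤ 4 exists, so h is irreducible over GF(3).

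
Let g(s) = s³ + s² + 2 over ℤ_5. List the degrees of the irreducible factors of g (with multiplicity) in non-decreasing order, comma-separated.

Roots in ℤ_5: g(0) = 2; g(1) = 4; g(2) = 4; g(3) = 3; g(4) = 2.
Complete factorization: g(s) = (s³ + s² + 2).
Factor degrees with multiplicity: 3 = 3.

3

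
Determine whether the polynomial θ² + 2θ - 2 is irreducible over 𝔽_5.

Yes

Write f(θ) = θ² + 2θ - 2.
Check for roots in 𝔽_5: f(0) = 3; f(1) = 1; f(2) = 1; f(3) = 3; f(4) = 2.
No roots. A degree-2 polynomial over a field with no linear factor is irreducible.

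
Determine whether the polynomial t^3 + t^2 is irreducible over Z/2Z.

No

Write f(t) = t^3 + t^2.
Check for roots in Z/2Z: f(0) = 0 → root; f(1) = 0 → root.
f(0) = 0, so (t) divides f(t); f is reducible.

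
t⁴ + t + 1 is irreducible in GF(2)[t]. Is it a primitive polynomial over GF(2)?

Yes

Write f(t) = t⁴ + t + 1.
|GF(2^4)^×| = 2^4 − 1 = 15. Prime factorization: 15 = 3·5.
f is primitive ⇔ t has order 15 in GF(2)[t]/(f), i.e. t^(15/q) ≠ 1 for each prime q | 15.
t^(5) mod f = t² + t.
t^(3) mod f = t³.
None equal 1, so t has full order 15; f is primitive.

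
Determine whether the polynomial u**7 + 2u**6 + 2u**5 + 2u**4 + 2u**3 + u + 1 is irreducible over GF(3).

Yes

Write h(u) = u**7 + 2u**6 + 2u**5 + 2u**4 + 2u**3 + u + 1.
Check for roots in GF(3): h(0) = 1; h(1) = 2; h(2) = 2.
No roots, so no linear factors.
Monic irreducibles of degree 2 over GF(3): u**2 + 1, u**2 + u + 2, u**2 + 2u + 2.
None of them divide h (all give nonzero remainder).
Degree-3 irreducible divisors: test the 8 monic irreducibles of degree 3 over GF(3).
None of them divide h (all give nonzero remainder).
No irreducible factor of degree ≤ 3 exists, so h is irreducible over GF(3).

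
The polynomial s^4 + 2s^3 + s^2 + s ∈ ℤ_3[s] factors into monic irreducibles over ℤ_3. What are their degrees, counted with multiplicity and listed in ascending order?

1, 3

Write f(s) = s^4 + 2s^3 + s^2 + s.
Roots in ℤ_3: f(0) = 0 → root; f(1) = 2; f(2) = 2.
Linear factors from roots: (s).
Complete factorization: f(s) = (s)·(s^3 + 2s^2 + s + 1).
Factor degrees with multiplicity: 1 + 3 = 4.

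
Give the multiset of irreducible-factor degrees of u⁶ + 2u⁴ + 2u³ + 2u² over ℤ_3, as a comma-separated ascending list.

Write g(u) = u⁶ + 2u⁴ + 2u³ + 2u².
Roots in ℤ_3: g(0) = 0 → root; g(1) = 1; g(2) = 0 → root.
Linear factors from roots: (u), (u + 1).
Complete factorization: g(u) = (u)^2·(u + 1)^2·(u² + u + 2).
Factor degrees with multiplicity: 1 + 1 + 1 + 1 + 2 = 6.

1, 1, 1, 1, 2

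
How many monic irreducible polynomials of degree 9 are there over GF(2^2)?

29120

Gauss's count: N_{4}(9) = (1/9) Σ_{d|9} μ(9/d)·4^d.
Divisors of 9: 1, 3, 9; μ(9/d) for each: 0, -1, 1.
Σ = − 4^3 + 4^9 = 262080.
N = 262080/9 = 29120.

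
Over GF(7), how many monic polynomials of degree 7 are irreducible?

117648

The number of monic irreducibles of degree 7 over GF(7) is (1/7)·Σ_{d∣7} μ(7/d) 7^d.
Divisors of 7: 1, 7; μ(7/d) for each: -1, 1.
Σ = − 7^1 + 7^7 = 823536.
N = 823536/7 = 117648.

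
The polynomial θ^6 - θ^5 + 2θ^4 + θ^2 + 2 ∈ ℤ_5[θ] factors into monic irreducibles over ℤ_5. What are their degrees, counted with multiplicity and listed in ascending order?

1, 1, 1, 3

Write h(θ) = θ^6 - θ^5 + 2θ^4 + θ^2 + 2.
Roots in ℤ_5: h(0) = 2; h(1) = 0 → root; h(2) = 0 → root; h(3) = 4; h(4) = 2.
Linear factors from roots: (θ - 1), (θ - 2).
Complete factorization: h(θ) = (θ - 1)·(θ - 2)^2·(θ^3 - θ^2 - θ + 2).
Factor degrees with multiplicity: 1 + 1 + 1 + 3 = 6.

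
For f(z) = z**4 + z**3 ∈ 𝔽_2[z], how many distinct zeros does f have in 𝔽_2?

2

Evaluate at each of the 2 elements of 𝔽_2:
f(0) = 0 → root; f(1) = 0 → root.
Roots: {0, 1}.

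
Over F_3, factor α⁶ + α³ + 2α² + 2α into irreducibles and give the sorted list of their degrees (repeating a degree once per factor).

Write g(α) = α⁶ + α³ + 2α² + 2α.
Roots in F_3: g(0) = 0 → root; g(1) = 0 → root; g(2) = 0 → root.
Linear factors from roots: (α), (α + 2), (α + 1).
Complete factorization: g(α) = (α)·(α + 1)·(α + 2)^2·(α² + α + 2).
Factor degrees with multiplicity: 1 + 1 + 1 + 1 + 2 = 6.

1, 1, 1, 1, 2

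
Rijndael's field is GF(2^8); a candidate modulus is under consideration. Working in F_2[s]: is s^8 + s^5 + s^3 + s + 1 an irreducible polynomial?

Yes

Write h(s) = s^8 + s^5 + s^3 + s + 1.
Check for roots in F_2: h(0) = 1; h(1) = 1.
No roots, so no linear factors.
Monic irreducibles of degree 2 over GF(2): s^2 + s + 1.
None of them divide h (all give nonzero remainder).
Monic irreducibles of degree 3 over GF(2): s^3 + s + 1, s^3 + s^2 + 1.
None of them divide h (all give nonzero remainder).
Monic irreducibles of degree 4 over GF(2): s^4 + s + 1, s^4 + s^3 + 1, s^4 + s^3 + s^2 + s + 1.
None of them divide h (all give nonzero remainder).
No irreducible factor of degree ≤ 4 exists, so h is irreducible over GF(2).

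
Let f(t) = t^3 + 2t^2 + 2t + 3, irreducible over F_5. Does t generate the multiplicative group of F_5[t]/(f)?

|GF(5^3)^×| = 5^3 − 1 = 124. Prime factorization: 124 = 2^2·31.
f is primitive ⇔ t has order 124 in GF(5)[t]/(f), i.e. t^(124/q) ≠ 1 for each prime q | 124.
t^(62) mod f = 4.
t^(4) mod f = 2t^2 + t + 1.
None equal 1, so t has full order 124; f is primitive.

Yes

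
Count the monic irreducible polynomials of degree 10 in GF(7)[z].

The number of monic irreducibles of degree 10 over GF(7) is (1/10)·Σ_{d∣10} μ(10/d) 7^d.
Divisors of 10: 1, 2, 5, 10; μ(10/d) for each: 1, -1, -1, 1.
Σ = 7^1 − 7^2 − 7^5 + 7^10 = 282458400.
N = 282458400/10 = 28245840.

28245840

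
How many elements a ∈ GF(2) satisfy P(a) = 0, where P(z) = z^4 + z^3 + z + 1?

Evaluate at each of the 2 elements of GF(2):
P(0) = 1; P(1) = 0 → root.
Roots: {1}.

1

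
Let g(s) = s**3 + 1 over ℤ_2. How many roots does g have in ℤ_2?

1

Evaluate at each of the 2 elements of ℤ_2:
g(0) = 1; g(1) = 0 → root.
Roots: {1}.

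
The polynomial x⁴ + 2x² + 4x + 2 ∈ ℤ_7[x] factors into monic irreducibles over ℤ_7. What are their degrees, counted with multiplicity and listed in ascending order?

Write f(x) = x⁴ + 2x² + 4x + 2.
Complete factorization: f(x) = (x² + 3x + 6)·(x² + 4x + 5).
Factor degrees with multiplicity: 2 + 2 = 4.

2, 2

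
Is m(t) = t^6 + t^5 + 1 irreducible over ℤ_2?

Check for roots in ℤ_2: m(0) = 1; m(1) = 1.
No roots, so no linear factors.
Monic irreducibles of degree 2 over GF(2): t^2 + t + 1.
None of them divide m (all give nonzero remainder).
Monic irreducibles of degree 3 over GF(2): t^3 + t + 1, t^3 + t^2 + 1.
None of them divide m (all give nonzero remainder).
No irreducible factor of degree ≤ 3 exists, so m is irreducible over GF(2).

Yes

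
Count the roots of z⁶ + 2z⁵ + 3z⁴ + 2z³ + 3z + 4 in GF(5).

Write h(z) = z⁶ + 2z⁵ + 3z⁴ + 2z³ + 3z + 4.
Evaluate at each of the 5 elements of GF(5):
h(0) = 4; h(1) = 0 → root; h(2) = 2; h(3) = 0 → root; h(4) = 1.
Roots: {1, 3}.

2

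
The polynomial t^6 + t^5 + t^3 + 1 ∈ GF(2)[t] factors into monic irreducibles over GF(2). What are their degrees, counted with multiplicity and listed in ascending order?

1, 1, 1, 3

Write h(t) = t^6 + t^5 + t^3 + 1.
Roots in GF(2): h(0) = 1; h(1) = 0 → root.
Linear factors from roots: (t + 1).
Complete factorization: h(t) = (t + 1)^3·(t^3 + t + 1).
Factor degrees with multiplicity: 1 + 1 + 1 + 3 = 6.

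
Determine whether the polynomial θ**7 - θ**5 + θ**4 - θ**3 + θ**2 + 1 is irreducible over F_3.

Yes

Write f(θ) = θ**7 - θ**5 + θ**4 - θ**3 + θ**2 + 1.
Check for roots in F_3: f(0) = 1; f(1) = 2; f(2) = 1.
No roots, so no linear factors.
Monic irreducibles of degree 2 over GF(3): θ**2 + 1, θ**2 + θ - 1, θ**2 - θ - 1.
None of them divide f (all give nonzero remainder).
Degree-3 irreducible divisors: test the 8 monic irreducibles of degree 3 over GF(3).
None of them divide f (all give nonzero remainder).
No irreducible factor of degree ≤ 3 exists, so f is irreducible over GF(3).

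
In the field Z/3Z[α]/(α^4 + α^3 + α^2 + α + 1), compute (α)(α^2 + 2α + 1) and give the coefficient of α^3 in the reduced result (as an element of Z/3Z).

1

Multiply in Z/3Z[α]: (α)·(α^2 + 2α + 1) = α^3 + 2α^2 + α.
Reduced: α^3 + 2α^2 + α.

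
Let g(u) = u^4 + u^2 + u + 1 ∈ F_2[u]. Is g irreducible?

No

Check for roots in F_2: g(0) = 1; g(1) = 0 → root.
g(1) = 0, so (u − 1) divides g(u); g is reducible.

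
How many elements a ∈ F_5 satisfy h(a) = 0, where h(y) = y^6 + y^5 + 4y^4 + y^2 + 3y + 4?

0

Evaluate at each of the 5 elements of F_5:
h(0) = 4; h(1) = 4; h(2) = 4; h(3) = 3; h(4) = 1.
No element is a root.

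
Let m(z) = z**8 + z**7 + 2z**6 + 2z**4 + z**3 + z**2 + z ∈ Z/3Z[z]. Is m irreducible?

No

Check for roots in Z/3Z: m(0) = 0 → root; m(1) = 0 → root; m(2) = 0 → root.
m(0) = 0, so (z) divides m(z); m is reducible.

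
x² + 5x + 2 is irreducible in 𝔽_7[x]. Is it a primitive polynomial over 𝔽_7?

Write f(x) = x² + 5x + 2.
|GF(7^2)^×| = 7^2 − 1 = 48. Prime factorization: 48 = 2^4·3.
f is primitive ⇔ x has order 48 in GF(7)[x]/(f), i.e. x^(48/q) ≠ 1 for each prime q | 48.
x^(24) mod f = 1
x^(16) mod f = 4.
Since x^(24) = 1, the order of x divides 24 < 48; not primitive.

No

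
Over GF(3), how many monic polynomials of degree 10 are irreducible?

x^(3^10) − x is the product of all monic irreducibles of degree dividing 10; Möbius inversion gives N = (1/10) Σ μ(10/d)·3^d.
Divisors of 10: 1, 2, 5, 10; μ(10/d) for each: 1, -1, -1, 1.
Σ = 3^1 − 3^2 − 3^5 + 3^10 = 58800.
N = 58800/10 = 5880.

5880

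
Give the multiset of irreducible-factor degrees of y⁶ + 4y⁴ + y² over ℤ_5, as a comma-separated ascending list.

Write f(y) = y⁶ + 4y⁴ + y².
Roots in ℤ_5: f(0) = 0 → root; f(1) = 1; f(2) = 2; f(3) = 2; f(4) = 1.
Linear factors from roots: (y).
Complete factorization: f(y) = (y)^2·(y² + 2y + 4)·(y² + 3y + 4).
Factor degrees with multiplicity: 1 + 1 + 2 + 2 = 6.

1, 1, 2, 2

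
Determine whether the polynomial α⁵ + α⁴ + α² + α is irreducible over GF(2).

Write f(α) = α⁵ + α⁴ + α² + α.
Check for roots in GF(2): f(0) = 0 → root; f(1) = 0 → root.
f(0) = 0, so (α) divides f(α); f is reducible.

No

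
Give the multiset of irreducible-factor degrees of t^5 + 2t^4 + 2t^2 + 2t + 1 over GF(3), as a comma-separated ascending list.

5

Write f(t) = t^5 + 2t^4 + 2t^2 + 2t + 1.
Roots in GF(3): f(0) = 1; f(1) = 2; f(2) = 2.
Complete factorization: f(t) = (t^5 + 2t^4 + 2t^2 + 2t + 1).
Factor degrees with multiplicity: 5 = 5.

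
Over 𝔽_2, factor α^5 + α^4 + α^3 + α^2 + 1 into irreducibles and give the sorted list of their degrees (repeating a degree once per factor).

5

Write f(α) = α^5 + α^4 + α^3 + α^2 + 1.
Roots in 𝔽_2: f(0) = 1; f(1) = 1.
Complete factorization: f(α) = (α^5 + α^4 + α^3 + α^2 + 1).
Factor degrees with multiplicity: 5 = 5.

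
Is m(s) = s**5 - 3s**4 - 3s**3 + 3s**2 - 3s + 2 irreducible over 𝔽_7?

No

Check for roots in 𝔽_7: m(0) = 2; m(1) = 4; m(2) = 3; m(3) = 2; m(4) = 4; m(5) = 6; m(6) = 0 → root.
m(6) = 0, so (s − 6) divides m(s); m is reducible.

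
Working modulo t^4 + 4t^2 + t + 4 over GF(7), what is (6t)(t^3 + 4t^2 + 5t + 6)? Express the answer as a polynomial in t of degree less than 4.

Multiply in GF(7)[t]: (6t)·(t^3 + 4t^2 + 5t + 6) = 6t^4 + 3t^3 + 2t^2 + t.
Reduce using t^4 ≡ 3t^2 + 6t + 3 (mod t^4 + 4t^2 + t + 4).
Reduced: 3t^3 + 6t^2 + 2t + 4.

3t^3 + 6t^2 + 2t + 4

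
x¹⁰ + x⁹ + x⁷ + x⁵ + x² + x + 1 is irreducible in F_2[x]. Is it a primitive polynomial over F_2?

Write f(x) = x¹⁰ + x⁹ + x⁷ + x⁵ + x² + x + 1.
|GF(2^10)^×| = 2^10 − 1 = 1023. Prime factorization: 1023 = 3·11·31.
f is primitive ⇔ x has order 1023 in GF(2)[x]/(f), i.e. x^(1023/q) ≠ 1 for each prime q | 1023.
x^(341) mod f = x⁹ + x⁷ + x⁶ + x⁵ + x³ + 1.
x^(93) mod f = 1
x^(33) mod f = x⁶ + x³ + 1.
Since x^(93) = 1, the order of x divides 93 < 1023; not primitive.

No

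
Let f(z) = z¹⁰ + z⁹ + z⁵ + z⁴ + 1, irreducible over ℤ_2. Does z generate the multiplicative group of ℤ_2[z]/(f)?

|GF(2^10)^×| = 2^10 − 1 = 1023. Prime factorization: 1023 = 3·11·31.
f is primitive ⇔ z has order 1023 in GF(2)[z]/(f), i.e. z^(1023/q) ≠ 1 for each prime q | 1023.
z^(341) mod f = 1
z^(93) mod f = z⁷ + z⁵ + z⁴ + z² + 1.
z^(33) mod f = z⁷ + z⁶ + z⁵ + z⁴ + z + 1.
Since z^(341) = 1, the order of z divides 341 < 1023; not primitive.

No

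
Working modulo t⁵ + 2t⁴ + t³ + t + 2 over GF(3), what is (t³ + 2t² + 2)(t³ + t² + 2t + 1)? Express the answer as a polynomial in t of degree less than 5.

t^4 + t

Multiply in GF(3)[t]: (t³ + 2t² + 2)·(t³ + t² + 2t + 1) = t⁶ + t⁴ + t³ + t² + t + 2.
Reduce using t⁵ ≡ t⁴ + 2t³ + 2t + 1 (mod t⁵ + 2t⁴ + t³ + t + 2).
Reduced: t⁴ + t.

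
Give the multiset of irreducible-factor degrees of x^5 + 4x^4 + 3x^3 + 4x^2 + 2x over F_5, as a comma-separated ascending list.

1, 1, 1, 2

Write h(x) = x^5 + 4x^4 + 3x^3 + 4x^2 + 2x.
Roots in F_5: h(0) = 0 → root; h(1) = 4; h(2) = 0 → root; h(3) = 0 → root; h(4) = 2.
Linear factors from roots: (x), (x + 3), (x + 2).
Complete factorization: h(x) = (x)·(x + 2)·(x + 3)·(x^2 + 4x + 2).
Factor degrees with multiplicity: 1 + 1 + 1 + 2 = 5.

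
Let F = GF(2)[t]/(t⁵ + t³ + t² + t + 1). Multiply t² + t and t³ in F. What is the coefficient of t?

Multiply in GF(2)[t]: (t² + t)·(t³) = t⁵ + t⁴.
Reduce using t⁵ ≡ t³ + t² + t + 1 (mod t⁵ + t³ + t² + t + 1).
Reduced: t⁴ + t³ + t² + t + 1.

1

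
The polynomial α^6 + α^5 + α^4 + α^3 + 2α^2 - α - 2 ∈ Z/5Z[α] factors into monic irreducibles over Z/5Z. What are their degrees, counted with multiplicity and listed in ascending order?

Write h(α) = α^6 + α^5 + α^4 + α^3 + 2α^2 - α - 2.
Roots in Z/5Z: h(0) = 3; h(1) = 3; h(2) = 4; h(3) = 3; h(4) = 1.
Complete factorization: h(α) = (α^6 + α^5 + α^4 + α^3 + 2α^2 - α - 2).
Factor degrees with multiplicity: 6 = 6.

6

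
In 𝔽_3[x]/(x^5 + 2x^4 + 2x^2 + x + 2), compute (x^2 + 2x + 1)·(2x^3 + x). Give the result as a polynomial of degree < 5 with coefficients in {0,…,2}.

x^2 + 2x + 2

Multiply in 𝔽_3[x]: (x^2 + 2x + 1)·(2x^3 + x) = 2x^5 + x^4 + 2x^2 + x.
Reduce using x^5 ≡ x^4 + x^2 + 2x + 1 (mod x^5 + 2x^4 + 2x^2 + x + 2).
Reduced: x^2 + 2x + 2.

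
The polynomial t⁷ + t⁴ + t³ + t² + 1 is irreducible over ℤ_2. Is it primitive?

Yes

Write f(t) = t⁷ + t⁴ + t³ + t² + 1.
|GF(2^7)^×| = 2^7 − 1 = 127. Prime factorization: 127 = 127.
f is primitive ⇔ t has order 127 in GF(2)[t]/(f), i.e. t^(127/q) ≠ 1 for each prime q | 127.
t^(1) mod f = t.
None equal 1, so t has full order 127; f is primitive.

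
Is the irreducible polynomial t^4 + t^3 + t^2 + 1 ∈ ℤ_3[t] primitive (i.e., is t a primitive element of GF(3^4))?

Write f(t) = t^4 + t^3 + t^2 + 1.
|GF(3^4)^×| = 3^4 − 1 = 80. Prime factorization: 80 = 2^4·5.
f is primitive ⇔ t has order 80 in GF(3)[t]/(f), i.e. t^(80/q) ≠ 1 for each prime q | 80.
t^(40) mod f = 1
t^(16) mod f = 2t^3 + t^2 + t.
Since t^(40) = 1, the order of t divides 40 < 80; not primitive.

No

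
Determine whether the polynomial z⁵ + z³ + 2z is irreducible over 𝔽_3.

Write f(z) = z⁵ + z³ + 2z.
Check for roots in 𝔽_3: f(0) = 0 → root; f(1) = 1; f(2) = 2.
f(0) = 0, so (z) divides f(z); f is reducible.

No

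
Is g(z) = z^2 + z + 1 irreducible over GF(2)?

Check for roots in GF(2): g(0) = 1; g(1) = 1.
No roots. A degree-2 polynomial over a field with no linear factor is irreducible.

Yes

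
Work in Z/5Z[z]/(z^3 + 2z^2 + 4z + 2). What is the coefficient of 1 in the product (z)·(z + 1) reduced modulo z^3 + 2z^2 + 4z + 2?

0

Multiply in Z/5Z[z]: (z)·(z + 1) = z^2 + z.
Reduced: z^2 + z.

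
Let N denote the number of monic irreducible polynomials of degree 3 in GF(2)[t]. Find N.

2

x^(2^3) − x is the product of all monic irreducibles of degree dividing 3; Möbius inversion gives N = (1/3) Σ μ(3/d)·2^d.
Divisors of 3: 1, 3; μ(3/d) for each: -1, 1.
Σ = − 2^1 + 2^3 = 6.
N = 6/3 = 2.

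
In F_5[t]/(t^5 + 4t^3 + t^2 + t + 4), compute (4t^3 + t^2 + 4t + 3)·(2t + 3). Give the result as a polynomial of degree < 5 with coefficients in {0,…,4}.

Multiply in F_5[t]: (4t^3 + t^2 + 4t + 3)·(2t + 3) = 3t^4 + 4t^3 + t^2 + 3t + 4.
Reduced: 3t^4 + 4t^3 + t^2 + 3t + 4.

3t^4 + 4t^3 + t^2 + 3t + 4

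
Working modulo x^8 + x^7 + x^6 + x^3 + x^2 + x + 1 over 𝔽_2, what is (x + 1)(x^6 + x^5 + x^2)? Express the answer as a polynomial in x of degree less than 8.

x^7 + x^5 + x^3 + x^2

Multiply in 𝔽_2[x]: (x + 1)·(x^6 + x^5 + x^2) = x^7 + x^5 + x^3 + x^2.
Reduced: x^7 + x^5 + x^3 + x^2.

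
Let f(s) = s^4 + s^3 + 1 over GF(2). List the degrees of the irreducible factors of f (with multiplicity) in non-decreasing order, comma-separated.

4

Roots in GF(2): f(0) = 1; f(1) = 1.
Complete factorization: f(s) = (s^4 + s^3 + 1).
Factor degrees with multiplicity: 4 = 4.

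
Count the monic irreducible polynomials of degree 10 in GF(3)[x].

5880

Gauss's count: N_{3}(10) = (1/10) Σ_{d|10} μ(10/d)·3^d.
Divisors of 10: 1, 2, 5, 10; μ(10/d) for each: 1, -1, -1, 1.
Σ = 3^1 − 3^2 − 3^5 + 3^10 = 58800.
N = 58800/10 = 5880.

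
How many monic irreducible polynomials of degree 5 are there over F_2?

6

By the necklace-counting formula, N_2(5) = (1/5) Σ_{d|5} μ(5/d)·2^d.
Divisors of 5: 1, 5; μ(5/d) for each: -1, 1.
Σ = − 2^1 + 2^5 = 30.
N = 30/5 = 6.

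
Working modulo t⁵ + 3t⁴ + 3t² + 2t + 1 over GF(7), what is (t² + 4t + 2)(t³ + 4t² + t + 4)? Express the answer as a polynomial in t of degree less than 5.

Multiply in GF(7)[t]: (t² + 4t + 2)·(t³ + 4t² + t + 4) = t⁵ + t⁴ + 5t³ + 2t² + 4t + 1.
Reduce using t⁵ ≡ 4t⁴ + 4t² + 5t + 6 (mod t⁵ + 3t⁴ + 3t² + 2t + 1).
Reduced: 5t⁴ + 5t³ + 6t² + 2t.

5t^4 + 5t^3 + 6t^2 + 2t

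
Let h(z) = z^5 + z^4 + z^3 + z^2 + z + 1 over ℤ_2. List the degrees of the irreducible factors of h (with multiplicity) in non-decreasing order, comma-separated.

Roots in ℤ_2: h(0) = 1; h(1) = 0 → root.
Linear factors from roots: (z + 1).
Complete factorization: h(z) = (z + 1)·(z^2 + z + 1)^2.
Factor degrees with multiplicity: 1 + 2 + 2 = 5.

1, 2, 2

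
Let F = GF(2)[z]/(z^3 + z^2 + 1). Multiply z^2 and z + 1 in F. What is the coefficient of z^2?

Multiply in GF(2)[z]: (z^2)·(z + 1) = z^3 + z^2.
Reduce using z^3 ≡ z^2 + 1 (mod z^3 + z^2 + 1).
Reduced: 1.

0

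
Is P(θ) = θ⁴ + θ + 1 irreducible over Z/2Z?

Yes

Check for roots in Z/2Z: P(0) = 1; P(1) = 1.
No roots, so no linear factors.
Monic irreducibles of degree 2 over GF(2): θ² + θ + 1.
None of them divide P (all give nonzero remainder).
No irreducible factor of degree ≤ 2 exists, so P is irreducible over GF(2).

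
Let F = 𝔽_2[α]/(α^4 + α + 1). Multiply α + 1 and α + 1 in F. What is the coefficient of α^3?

Multiply in 𝔽_2[α]: (α + 1)·(α + 1) = α^2 + 1.
Reduced: α^2 + 1.

0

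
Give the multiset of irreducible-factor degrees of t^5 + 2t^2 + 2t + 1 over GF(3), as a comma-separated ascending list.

Write h(t) = t^5 + 2t^2 + 2t + 1.
Roots in GF(3): h(0) = 1; h(1) = 0 → root; h(2) = 0 → root.
Linear factors from roots: (t + 2), (t + 1).
Complete factorization: h(t) = (t + 2)·(t + 1)^2·(t^2 + 2t + 2).
Factor degrees with multiplicity: 1 + 1 + 1 + 2 = 5.

1, 1, 1, 2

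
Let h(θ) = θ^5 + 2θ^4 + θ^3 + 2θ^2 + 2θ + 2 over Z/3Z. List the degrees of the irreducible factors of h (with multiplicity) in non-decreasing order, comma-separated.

5

Roots in Z/3Z: h(0) = 2; h(1) = 1; h(2) = 2.
Complete factorization: h(θ) = (θ^5 + 2θ^4 + θ^3 + 2θ^2 + 2θ + 2).
Factor degrees with multiplicity: 5 = 5.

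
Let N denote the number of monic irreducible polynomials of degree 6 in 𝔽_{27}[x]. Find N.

Gauss's count: N_{27}(6) = (1/6) Σ_{d|6} μ(6/d)·27^d.
Divisors of 6: 1, 2, 3, 6; μ(6/d) for each: 1, -1, -1, 1.
Σ = 27^1 − 27^2 − 27^3 + 27^6 = 387400104.
N = 387400104/6 = 64566684.

64566684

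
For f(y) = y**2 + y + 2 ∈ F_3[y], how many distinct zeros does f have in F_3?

0

Evaluate at each of the 3 elements of F_3:
f(0) = 2; f(1) = 1; f(2) = 2.
No element is a root.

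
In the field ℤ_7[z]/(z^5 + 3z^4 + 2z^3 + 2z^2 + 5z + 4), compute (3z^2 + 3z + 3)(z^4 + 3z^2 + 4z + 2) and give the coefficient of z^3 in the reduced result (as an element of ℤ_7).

6

Multiply in ℤ_7[z]: (3z^2 + 3z + 3)·(z^4 + 3z^2 + 4z + 2) = 3z^6 + 3z^5 + 5z^4 + 6z^2 + 4z + 6.
Reduce using z^5 ≡ 4z^4 + 5z^3 + 5z^2 + 2z + 3 (mod z^5 + 3z^4 + 2z^3 + 2z^2 + 5z + 4).
Reduced: 3z^4 + 6z^3 + 3z^2 + z + 2.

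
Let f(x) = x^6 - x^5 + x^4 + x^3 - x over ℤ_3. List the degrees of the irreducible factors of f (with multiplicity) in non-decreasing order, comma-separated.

Roots in ℤ_3: f(0) = 0 → root; f(1) = 1; f(2) = 0 → root.
Linear factors from roots: (x), (x + 1).
Complete factorization: f(x) = (x)·(x + 1)·(x^2 + 1)·(x^2 + x - 1).
Factor degrees with multiplicity: 1 + 1 + 2 + 2 = 6.

1, 1, 2, 2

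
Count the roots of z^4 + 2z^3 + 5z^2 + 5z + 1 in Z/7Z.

4

Write f(z) = z^4 + 2z^3 + 5z^2 + 5z + 1.
Evaluate at each of the 7 elements of Z/7Z:
f(0) = 1; f(1) = 0 → root; f(2) = 0 → root; f(3) = 0 → root; f(4) = 2; f(5) = 4; f(6) = 0 → root.
Roots: {1, 2, 3, 6}.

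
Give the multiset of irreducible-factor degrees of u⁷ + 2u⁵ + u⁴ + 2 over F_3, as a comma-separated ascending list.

Write g(u) = u⁷ + 2u⁵ + u⁴ + 2.
Roots in F_3: g(0) = 2; g(1) = 0 → root; g(2) = 0 → root.
Linear factors from roots: (u + 2), (u + 1).
Complete factorization: g(u) = (u + 1)·(u + 2)^2·(u⁴ + u³ + u² + 2u + 2).
Factor degrees with multiplicity: 1 + 1 + 1 + 4 = 7.

1, 1, 1, 4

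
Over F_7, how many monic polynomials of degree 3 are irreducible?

Gauss's count: N_{7}(3) = (1/3) Σ_{d|3} μ(3/d)·7^d.
Divisors of 3: 1, 3; μ(3/d) for each: -1, 1.
Σ = − 7^1 + 7^3 = 336.
N = 336/3 = 112.

112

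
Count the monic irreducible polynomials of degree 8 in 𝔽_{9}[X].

Gauss's count: N_{9}(8) = (1/8) Σ_{d|8} μ(8/d)·9^d.
Divisors of 8: 1, 2, 4, 8; μ(8/d) for each: 0, 0, -1, 1.
Σ = − 9^4 + 9^8 = 43040160.
N = 43040160/8 = 5380020.

5380020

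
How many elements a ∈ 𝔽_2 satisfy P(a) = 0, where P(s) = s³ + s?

2

Evaluate at each of the 2 elements of 𝔽_2:
P(0) = 0 → root; P(1) = 0 → root.
Roots: {0, 1}.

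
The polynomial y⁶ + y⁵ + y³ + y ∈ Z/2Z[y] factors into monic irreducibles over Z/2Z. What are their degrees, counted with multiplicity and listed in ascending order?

Write f(y) = y⁶ + y⁵ + y³ + y.
Roots in Z/2Z: f(0) = 0 → root; f(1) = 0 → root.
Linear factors from roots: (y), (y + 1).
Complete factorization: f(y) = (y)·(y + 1)·(y⁴ + y + 1).
Factor degrees with multiplicity: 1 + 1 + 4 = 6.

1, 1, 4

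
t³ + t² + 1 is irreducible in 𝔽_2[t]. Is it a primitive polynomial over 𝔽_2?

Write f(t) = t³ + t² + 1.
|GF(2^3)^×| = 2^3 − 1 = 7. Prime factorization: 7 = 7.
f is primitive ⇔ t has order 7 in GF(2)[t]/(f), i.e. t^(7/q) ≠ 1 for each prime q | 7.
t^(1) mod f = t.
None equal 1, so t has full order 7; f is primitive.

Yes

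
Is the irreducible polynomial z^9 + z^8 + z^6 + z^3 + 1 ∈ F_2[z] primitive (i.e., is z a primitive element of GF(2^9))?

No

Write f(z) = z^9 + z^8 + z^6 + z^3 + 1.
|GF(2^9)^×| = 2^9 − 1 = 511. Prime factorization: 511 = 7·73.
f is primitive ⇔ z has order 511 in GF(2)[z]/(f), i.e. z^(511/q) ≠ 1 for each prime q | 511.
z^(73) mod f = 1
z^(7) mod f = z^7.
Since z^(73) = 1, the order of z divides 73 < 511; not primitive.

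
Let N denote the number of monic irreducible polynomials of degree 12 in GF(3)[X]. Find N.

The number of monic irreducibles of degree 12 over GF(3) is (1/12)·Σ_{d∣12} μ(12/d) 3^d.
Divisors of 12: 1, 2, 3, 4, 6, 12; μ(12/d) for each: 0, 1, 0, -1, -1, 1.
Σ = 3^2 − 3^4 − 3^6 + 3^12 = 530640.
N = 530640/12 = 44220.

44220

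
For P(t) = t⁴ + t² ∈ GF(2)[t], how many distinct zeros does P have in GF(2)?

Evaluate at each of the 2 elements of GF(2):
P(0) = 0 → root; P(1) = 0 → root.
Roots: {0, 1}.

2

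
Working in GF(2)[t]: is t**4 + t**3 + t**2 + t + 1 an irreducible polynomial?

Write P(t) = t**4 + t**3 + t**2 + t + 1.
Check for roots in GF(2): P(0) = 1; P(1) = 1.
No roots, so no linear factors.
Monic irreducibles of degree 2 over GF(2): t**2 + t + 1.
None of them divide P (all give nonzero remainder).
No irreducible factor of degree ≤ 2 exists, so P is irreducible over GF(2).

Yes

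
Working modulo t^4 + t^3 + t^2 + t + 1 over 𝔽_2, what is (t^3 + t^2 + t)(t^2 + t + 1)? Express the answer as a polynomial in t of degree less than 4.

Multiply in 𝔽_2[t]: (t^3 + t^2 + t)·(t^2 + t + 1) = t^5 + t^3 + t.
Reduce using t^4 ≡ t^3 + t^2 + t + 1 (mod t^4 + t^3 + t^2 + t + 1).
Reduced: t^3 + t + 1.

t^3 + t + 1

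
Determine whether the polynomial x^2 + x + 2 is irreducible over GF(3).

Yes

Write g(x) = x^2 + x + 2.
Check for roots in GF(3): g(0) = 2; g(1) = 1; g(2) = 2.
No roots. A degree-2 polynomial over a field with no linear factor is irreducible.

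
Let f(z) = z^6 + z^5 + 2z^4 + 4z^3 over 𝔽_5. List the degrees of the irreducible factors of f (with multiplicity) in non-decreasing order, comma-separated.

1, 1, 1, 1, 2

Roots in 𝔽_5: f(0) = 0 → root; f(1) = 3; f(2) = 0 → root; f(3) = 2; f(4) = 3.
Linear factors from roots: (z), (z + 3).
Complete factorization: f(z) = (z + 3)·(z)^3·(z^2 + 3z + 3).
Factor degrees with multiplicity: 1 + 1 + 1 + 1 + 2 = 6.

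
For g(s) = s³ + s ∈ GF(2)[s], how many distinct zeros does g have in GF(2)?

2

Evaluate at each of the 2 elements of GF(2):
g(0) = 0 → root; g(1) = 0 → root.
Roots: {0, 1}.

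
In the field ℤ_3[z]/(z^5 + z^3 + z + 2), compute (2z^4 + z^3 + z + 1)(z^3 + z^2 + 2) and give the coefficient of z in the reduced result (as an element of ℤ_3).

0

Multiply in ℤ_3[z]: (2z^4 + z^3 + z + 1)·(z^3 + z^2 + 2) = 2z^7 + z^5 + 2z^4 + z^3 + z^2 + 2z + 2.
Reduce using z^5 ≡ 2z^3 + 2z + 1 (mod z^5 + z^3 + z + 2).
Reduced: 2z^4 + 1.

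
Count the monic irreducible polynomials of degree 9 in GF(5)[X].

217000

Gauss's count: N_{5}(9) = (1/9) Σ_{d|9} μ(9/d)·5^d.
Divisors of 9: 1, 3, 9; μ(9/d) for each: 0, -1, 1.
Σ = − 5^3 + 5^9 = 1953000.
N = 1953000/9 = 217000.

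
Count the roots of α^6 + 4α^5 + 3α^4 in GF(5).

Write f(α) = α^6 + 4α^5 + 3α^4.
Evaluate at each of the 5 elements of GF(5):
f(0) = 0 → root; f(1) = 3; f(2) = 0 → root; f(3) = 4; f(4) = 0 → root.
Roots: {0, 2, 4}.

3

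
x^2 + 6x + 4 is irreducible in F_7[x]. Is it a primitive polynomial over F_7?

Write f(x) = x^2 + 6x + 4.
|GF(7^2)^×| = 7^2 − 1 = 48. Prime factorization: 48 = 2^4·3.
f is primitive ⇔ x has order 48 in GF(7)[x]/(f), i.e. x^(48/q) ≠ 1 for each prime q | 48.
x^(24) mod f = 1
x^(16) mod f = 2.
Since x^(24) = 1, the order of x divides 24 < 48; not primitive.

No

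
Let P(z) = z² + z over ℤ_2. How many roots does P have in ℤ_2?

2

Evaluate at each of the 2 elements of ℤ_2:
P(0) = 0 → root; P(1) = 0 → root.
Roots: {0, 1}.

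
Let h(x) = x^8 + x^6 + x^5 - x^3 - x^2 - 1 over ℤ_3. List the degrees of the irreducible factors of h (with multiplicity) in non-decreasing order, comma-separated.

Roots in ℤ_3: h(0) = 2; h(1) = 0 → root; h(2) = 0 → root.
Linear factors from roots: (x - 1), (x + 1).
Complete factorization: h(x) = (x + 1)·(x - 1)·(x^3 + x^2 - x + 1)·(x^3 - x^2 + x + 1).
Factor degrees with multiplicity: 1 + 1 + 3 + 3 = 8.

1, 1, 3, 3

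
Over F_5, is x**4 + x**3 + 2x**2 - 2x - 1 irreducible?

Write P(x) = x**4 + x**3 + 2x**2 - 2x - 1.
Check for roots in F_5: P(0) = 4; P(1) = 1; P(2) = 2; P(3) = 4; P(4) = 3.
No roots, so no linear factors.
Degree-2 irreducible divisors: test the 10 monic irreducibles of degree 2 over GF(5).
None of them divide P (all give nonzero remainder).
No irreducible factor of degree ≤ 2 exists, so P is irreducible over GF(5).

Yes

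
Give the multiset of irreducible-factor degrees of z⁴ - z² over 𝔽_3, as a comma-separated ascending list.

1, 1, 1, 1

Write f(z) = z⁴ - z².
Roots in 𝔽_3: f(0) = 0 → root; f(1) = 0 → root; f(2) = 0 → root.
Linear factors from roots: (z), (z - 1), (z + 1).
Complete factorization: f(z) = (z + 1)·(z - 1)·(z)^2.
Factor degrees with multiplicity: 1 + 1 + 1 + 1 = 4.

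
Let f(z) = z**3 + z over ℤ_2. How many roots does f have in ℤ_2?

Evaluate at each of the 2 elements of ℤ_2:
f(0) = 0 → root; f(1) = 0 → root.
Roots: {0, 1}.

2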